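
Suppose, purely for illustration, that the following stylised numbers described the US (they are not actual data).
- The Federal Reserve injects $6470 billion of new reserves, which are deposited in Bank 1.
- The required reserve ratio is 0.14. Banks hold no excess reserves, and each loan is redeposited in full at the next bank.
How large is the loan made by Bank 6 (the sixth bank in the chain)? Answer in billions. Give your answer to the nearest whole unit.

$2618 billion

Each bank lends a fraction (1 − rr) = 0.8600 of the deposit it receives, so Bank 6 receives 6470·0.8600^5 and lends 6470·0.8600^6 ≈ 2617.5500 billion.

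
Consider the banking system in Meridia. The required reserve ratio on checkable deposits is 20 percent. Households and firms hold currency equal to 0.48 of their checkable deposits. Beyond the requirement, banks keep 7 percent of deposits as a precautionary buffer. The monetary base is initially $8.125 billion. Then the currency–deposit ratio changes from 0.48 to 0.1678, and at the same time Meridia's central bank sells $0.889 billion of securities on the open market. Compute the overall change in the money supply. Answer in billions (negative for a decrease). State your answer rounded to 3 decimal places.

$3.268 billion

Before: m₁ = (1 + 0.48) / (0.2 + 0.07 + 0.48) ≈ 1.97333, MB₁ = 8.125, so M₁ = 1.97333 × 8.125 ≈ 16.0333 billion.
After: m₂ = (1 + 0.1678) / (0.2 + 0.07 + 0.1678) ≈ 2.66743, MB₂ = 8.125 − 0.889 = 7.236, so M₂ = 2.66743 × 7.236 ≈ 19.3015 billion.
ΔM = M₂ − M₁ = 19.3015 − 16.0333 = 3.2682 billion.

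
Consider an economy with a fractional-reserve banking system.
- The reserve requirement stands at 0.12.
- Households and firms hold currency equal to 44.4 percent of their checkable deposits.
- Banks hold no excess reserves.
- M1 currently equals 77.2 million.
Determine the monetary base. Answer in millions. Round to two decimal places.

30.15 million

The money multiplier is m = (1 + c) / (rr + c) = (1 + 0.444) / (0.12 + 0.444) ≈ 2.56028.
MB = M / m = 77.2 / 2.56028 ≈ 30.153 million.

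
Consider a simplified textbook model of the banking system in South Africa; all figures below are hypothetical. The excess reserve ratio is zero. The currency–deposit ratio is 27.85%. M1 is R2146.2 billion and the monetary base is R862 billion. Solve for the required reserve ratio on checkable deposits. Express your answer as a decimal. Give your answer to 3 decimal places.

0.235

Using m = M/MB = 2146.2/862 ≈ 2.489791. Since m = (1 + c)/(c + rr + e), the denominator satisfies c + rr + e = (1 + c)/m = (1 + 0.2785) / 2.489791 ≈ 0.513497.
With c = 0.2785 and e = 0, the required reserve ratio on checkable deposits is 0.513497 − 0.2785 − 0 = 0.234997.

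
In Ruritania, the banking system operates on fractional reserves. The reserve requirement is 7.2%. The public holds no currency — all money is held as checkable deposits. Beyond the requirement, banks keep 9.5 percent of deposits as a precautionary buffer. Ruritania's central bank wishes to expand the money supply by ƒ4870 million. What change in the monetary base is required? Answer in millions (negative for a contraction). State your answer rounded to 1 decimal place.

The money multiplier is m = 1 / (rr + e) = 1 / (0.072 + 0.095) ≈ 5.988024.
ΔMB = ΔM / m = (+4870) / 5.988024 ≈ 813.29 million.

ƒ813.3 million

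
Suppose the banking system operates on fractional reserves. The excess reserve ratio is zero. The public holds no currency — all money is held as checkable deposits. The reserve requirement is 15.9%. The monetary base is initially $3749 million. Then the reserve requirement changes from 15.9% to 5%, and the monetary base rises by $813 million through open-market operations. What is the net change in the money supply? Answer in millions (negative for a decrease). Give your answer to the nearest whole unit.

Before: m₁ = 1 / (0.159) ≈ 6.28931, MB₁ = 3749, so M₁ = 6.28931 × 3749 ≈ 23578.6232 million.
After: m₂ = 1 / (0.05) = 20, MB₂ = 3749 + 813 = 4562, so M₂ = 20 × 4562 = 91240 million.
ΔM = M₂ − M₁ = 91240 − 23578.6232 = 67661.3768 million.

$67661 million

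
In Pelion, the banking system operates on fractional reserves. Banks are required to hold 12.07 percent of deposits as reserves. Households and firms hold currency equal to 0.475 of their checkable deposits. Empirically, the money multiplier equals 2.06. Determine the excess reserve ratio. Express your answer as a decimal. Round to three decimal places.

Using m = 2.06. Since m = (1 + c)/(c + rr + e), the denominator satisfies c + rr + e = (1 + c)/m = (1 + 0.475) / 2.06 ≈ 0.716019.
With c = 0.475 and rr = 0.1207, the excess reserve ratio is 0.716019 − 0.475 − 0.1207 = 0.120319.

0.120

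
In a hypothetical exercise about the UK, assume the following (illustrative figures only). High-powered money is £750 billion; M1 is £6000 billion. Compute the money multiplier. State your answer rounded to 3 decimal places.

8.000

The money multiplier is m = M / MB = 6000 / 750 = 8.00000.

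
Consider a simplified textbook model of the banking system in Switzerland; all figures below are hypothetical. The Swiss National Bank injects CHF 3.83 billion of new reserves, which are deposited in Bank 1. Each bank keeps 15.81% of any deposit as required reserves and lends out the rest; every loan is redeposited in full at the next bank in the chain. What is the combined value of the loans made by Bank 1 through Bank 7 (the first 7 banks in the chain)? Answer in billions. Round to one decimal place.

Bank i lends (1 − rr)^i of the original deposit: Bank 1 lends 3.83·0.8419 ≈ 3.2245, Bank 2 lends 3.83·0.8419² ≈ 2.7147, and so on.
Summing a geometric series: total = 3.83·[0.8419·(1 − 0.8419^7) / (1 − 0.8419)] ≈ 14.2808 billion.

CHF 14.3 billion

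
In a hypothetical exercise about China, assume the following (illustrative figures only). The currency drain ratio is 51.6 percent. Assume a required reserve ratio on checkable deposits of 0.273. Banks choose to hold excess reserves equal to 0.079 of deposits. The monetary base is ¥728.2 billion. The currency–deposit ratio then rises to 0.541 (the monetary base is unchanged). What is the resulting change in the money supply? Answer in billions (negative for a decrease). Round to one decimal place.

-15.2 billion

Initially m₁ = (1 + 0.516) / (0.273 + 0.079 + 0.516) ≈ 1.74654, so M₁ = 1.74654 × 728.2 ≈ 1271.8304 billion.
After the change m₂ = (1 + 0.541) / (0.273 + 0.079 + 0.541) ≈ 1.72564, so M₂ = 1.72564 × 728.2 ≈ 1256.611 billion.
ΔM = M₂ − M₁ = 1256.611 − 1271.8304 = -15.2194 billion.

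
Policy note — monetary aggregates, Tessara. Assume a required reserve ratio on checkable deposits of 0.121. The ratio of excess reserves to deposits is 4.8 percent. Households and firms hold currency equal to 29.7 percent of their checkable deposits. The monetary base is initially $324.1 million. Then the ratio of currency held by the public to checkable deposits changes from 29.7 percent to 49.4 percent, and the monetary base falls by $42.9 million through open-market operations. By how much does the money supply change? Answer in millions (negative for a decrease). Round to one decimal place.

Before: m₁ = (1 + 0.297) / (0.121 + 0.048 + 0.297) ≈ 2.78326, MB₁ = 324.1, so M₁ = 2.78326 × 324.1 ≈ 902.0546 million.
After: m₂ = (1 + 0.494) / (0.121 + 0.048 + 0.494) ≈ 2.25339, MB₂ = 324.1 − 42.9 = 281.2, so M₂ = 2.25339 × 281.2 ≈ 633.6533 million.
ΔM = M₂ − M₁ = 633.6533 − 902.0546 = -268.4013 million.

-268.4 million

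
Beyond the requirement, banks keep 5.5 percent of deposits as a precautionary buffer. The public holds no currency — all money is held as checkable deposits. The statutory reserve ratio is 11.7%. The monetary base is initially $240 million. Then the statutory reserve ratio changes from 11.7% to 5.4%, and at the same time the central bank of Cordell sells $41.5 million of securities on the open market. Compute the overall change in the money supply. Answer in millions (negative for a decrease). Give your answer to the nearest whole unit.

$426 million

Before: m₁ = 1 / (0.117 + 0.055) ≈ 5.8140, MB₁ = 240, so M₁ = 5.8140 × 240 = 1395.36 million.
After: m₂ = 1 / (0.054 + 0.055) ≈ 9.1743, MB₂ = 240 − 41.5 = 198.5, so M₂ = 9.1743 × 198.5 ≈ 1821.0986 million.
ΔM = M₂ − M₁ = 1821.0986 − 1395.36 = 425.7386 million.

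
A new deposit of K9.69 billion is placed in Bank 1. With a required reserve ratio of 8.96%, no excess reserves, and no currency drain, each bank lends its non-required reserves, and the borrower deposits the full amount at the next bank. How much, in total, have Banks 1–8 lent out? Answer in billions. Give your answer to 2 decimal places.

K51.99 billion

Bank i lends (1 − rr)^i of the original deposit: Bank 1 lends 9.69·0.9104 ≈ 8.8218, Bank 2 lends 9.69·0.9104² ≈ 8.0313, and so on.
Summing a geometric series: total = 9.69·[0.9104·(1 − 0.9104^8) / (1 − 0.9104)] ≈ 51.9945 billion.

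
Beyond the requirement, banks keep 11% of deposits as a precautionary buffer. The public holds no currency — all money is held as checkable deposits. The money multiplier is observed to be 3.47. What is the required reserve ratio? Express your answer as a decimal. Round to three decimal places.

Using m = 3.47. Since m = (1 + c)/(c + rr + e), the denominator satisfies c + rr + e = (1 + c)/m = (1 + 0) / 3.47 ≈ 0.288184.
With c = 0 and e = 0.11, the required reserve ratio is 0.288184 − 0 − 0.11 = 0.178184.

0.178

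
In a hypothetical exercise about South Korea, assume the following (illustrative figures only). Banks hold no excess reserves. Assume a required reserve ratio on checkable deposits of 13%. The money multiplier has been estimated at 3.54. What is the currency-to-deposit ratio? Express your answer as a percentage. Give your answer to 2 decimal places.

21.25%

Using m = 3.54. From m = (1 + c)/(c + rr + e), rearranging gives 1 + c = m·(c + rr + e), so c·(1 − m) = m·(rr + e) − 1.
Hence c = [m·(rr + e) − 1]/(1 − m) = [3.54 × (0.13 + 0) − 1] / (1 − 3.54) ≈ 0.212520.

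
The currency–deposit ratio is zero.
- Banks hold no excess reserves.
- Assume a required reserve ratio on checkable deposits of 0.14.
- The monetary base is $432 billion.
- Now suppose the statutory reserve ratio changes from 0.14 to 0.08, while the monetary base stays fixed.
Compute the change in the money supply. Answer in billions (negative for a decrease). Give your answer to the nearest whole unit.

Initially m₁ = 1 / (0.14) ≈ 7.1429, so M₁ = 7.1429 × 432 = 3085.7328 billion.
After the change m₂ = 1 / (0.08) = 12.5, so M₂ = 12.5 × 432 = 5400 billion.
ΔM = M₂ − M₁ = 5400 − 3085.7328 = 2314.2672 billion.

$2314 billion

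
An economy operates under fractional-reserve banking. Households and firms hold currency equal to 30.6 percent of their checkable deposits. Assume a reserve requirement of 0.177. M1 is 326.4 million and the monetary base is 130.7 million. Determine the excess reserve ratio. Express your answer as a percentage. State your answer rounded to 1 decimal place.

4.0%

Using m = M/MB = 326.4/130.7 ≈ 2.497322. Since m = (1 + c)/(c + rr + e), the denominator satisfies c + rr + e = (1 + c)/m = (1 + 0.306) / 2.497322 ≈ 0.522960.
With c = 0.306 and rr = 0.177, the excess reserve ratio is 0.522960 − 0.306 − 0.177 = 0.03996.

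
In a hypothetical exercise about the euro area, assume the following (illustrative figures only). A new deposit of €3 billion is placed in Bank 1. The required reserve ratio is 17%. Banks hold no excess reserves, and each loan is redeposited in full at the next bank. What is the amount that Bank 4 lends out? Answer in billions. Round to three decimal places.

Each bank lends a fraction (1 − rr) = 0.8300 of the deposit it receives, so Bank 4 receives 3·0.8300^3 and lends 3·0.8300^4 ≈ 1.4237 billion.

€1.424 billion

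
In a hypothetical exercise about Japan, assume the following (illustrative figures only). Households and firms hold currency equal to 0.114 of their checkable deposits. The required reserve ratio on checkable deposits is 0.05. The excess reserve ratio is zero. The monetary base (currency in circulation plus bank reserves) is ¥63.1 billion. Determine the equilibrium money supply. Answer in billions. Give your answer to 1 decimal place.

The money multiplier is m = (1 + c) / (rr + c) = (1 + 0.114) / (0.05 + 0.114) ≈ 6.7927.
So M = m × MB = 6.7927 × 63.1 ≈ 428.6194 billion.

¥428.6 billion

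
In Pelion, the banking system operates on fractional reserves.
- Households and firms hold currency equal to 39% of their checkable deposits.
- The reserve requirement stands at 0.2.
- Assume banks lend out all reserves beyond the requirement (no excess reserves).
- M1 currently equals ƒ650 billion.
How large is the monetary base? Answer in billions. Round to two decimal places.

The money multiplier is m = (1 + c) / (rr + c) = (1 + 0.39) / (0.2 + 0.39) ≈ 2.355932.
MB = M / m = 650 / 2.355932 ≈ 275.8993 billion.

ƒ275.90 billion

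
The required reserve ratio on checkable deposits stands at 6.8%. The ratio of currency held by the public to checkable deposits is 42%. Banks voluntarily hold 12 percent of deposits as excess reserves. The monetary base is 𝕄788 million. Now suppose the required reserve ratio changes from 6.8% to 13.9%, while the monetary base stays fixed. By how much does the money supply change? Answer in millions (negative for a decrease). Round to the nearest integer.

-192 million

Initially m₁ = (1 + 0.42) / (0.068 + 0.12 + 0.42) ≈ 2.3355, so M₁ = 2.3355 × 788 = 1840.374 million.
After the change m₂ = (1 + 0.42) / (0.139 + 0.12 + 0.42) ≈ 2.0913, so M₂ = 2.0913 × 788 = 1647.9444 million.
ΔM = M₂ − M₁ = 1647.9444 − 1840.374 = -192.4296 million.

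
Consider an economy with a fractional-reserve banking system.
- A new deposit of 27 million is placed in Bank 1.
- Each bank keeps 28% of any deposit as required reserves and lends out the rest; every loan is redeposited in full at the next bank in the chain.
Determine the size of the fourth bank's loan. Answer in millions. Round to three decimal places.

7.256 million

Each bank lends a fraction (1 − rr) = 0.7200 of the deposit it receives, so Bank 4 receives 27·0.7200^3 and lends 27·0.7200^4 ≈ 7.2559 million.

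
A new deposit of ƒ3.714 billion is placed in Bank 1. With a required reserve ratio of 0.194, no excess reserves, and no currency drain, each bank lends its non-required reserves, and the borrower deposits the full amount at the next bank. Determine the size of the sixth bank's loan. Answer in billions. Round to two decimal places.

ƒ1.02 billion

Each bank lends a fraction (1 − rr) = 0.8060 of the deposit it receives, so Bank 6 receives 3.714·0.8060^5 and lends 3.714·0.8060^6 ≈ 1.0182 billion.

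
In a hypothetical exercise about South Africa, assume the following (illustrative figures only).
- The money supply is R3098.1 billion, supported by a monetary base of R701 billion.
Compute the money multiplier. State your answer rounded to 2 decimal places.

4.42

The money multiplier is m = M / MB = 3098.1 / 701 ≈ 4.41954.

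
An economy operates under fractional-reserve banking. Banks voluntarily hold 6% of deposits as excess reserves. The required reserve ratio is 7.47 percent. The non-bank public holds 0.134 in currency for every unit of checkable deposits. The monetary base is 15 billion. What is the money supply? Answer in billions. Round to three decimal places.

The money multiplier is m = (1 + c) / (rr + e + c) = (1 + 0.134) / (0.0747 + 0.06 + 0.134) ≈ 4.220320.
So M = m × MB = 4.220320 × 15 = 63.3048 billion.

63.305 billion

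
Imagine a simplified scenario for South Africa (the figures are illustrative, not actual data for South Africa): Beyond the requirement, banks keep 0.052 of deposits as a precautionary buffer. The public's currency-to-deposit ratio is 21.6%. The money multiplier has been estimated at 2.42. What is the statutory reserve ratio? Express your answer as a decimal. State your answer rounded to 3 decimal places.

0.234

Using m = 2.42. Since m = (1 + c)/(c + rr + e), the denominator satisfies c + rr + e = (1 + c)/m = (1 + 0.216) / 2.42 ≈ 0.502479.
With c = 0.216 and e = 0.052, the statutory reserve ratio is 0.502479 − 0.216 − 0.052 = 0.234479.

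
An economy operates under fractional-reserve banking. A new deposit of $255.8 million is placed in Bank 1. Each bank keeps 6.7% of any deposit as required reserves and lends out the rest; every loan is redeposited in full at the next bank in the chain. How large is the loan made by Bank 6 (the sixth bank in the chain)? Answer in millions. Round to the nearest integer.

$169 million

Each bank lends a fraction (1 − rr) = 0.9330 of the deposit it receives, so Bank 6 receives 255.8·0.9330^5 and lends 255.8·0.9330^6 ≈ 168.7293 million.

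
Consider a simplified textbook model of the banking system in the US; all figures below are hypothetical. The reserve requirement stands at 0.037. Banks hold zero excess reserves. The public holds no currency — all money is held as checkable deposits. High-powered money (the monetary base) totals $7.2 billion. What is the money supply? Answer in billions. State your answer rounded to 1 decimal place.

$194.6 billion

With no currency drain or excess reserves, the money multiplier is m = 1/rr = 1/0.037 ≈ 27.0270.
Money supply M = m × MB = 27.0270 × 7.2 = 194.5944 billion.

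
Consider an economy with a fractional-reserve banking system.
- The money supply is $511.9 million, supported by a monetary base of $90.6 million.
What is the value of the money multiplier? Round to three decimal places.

The money multiplier is m = M / MB = 511.9 / 90.6 ≈ 5.65011.

5.650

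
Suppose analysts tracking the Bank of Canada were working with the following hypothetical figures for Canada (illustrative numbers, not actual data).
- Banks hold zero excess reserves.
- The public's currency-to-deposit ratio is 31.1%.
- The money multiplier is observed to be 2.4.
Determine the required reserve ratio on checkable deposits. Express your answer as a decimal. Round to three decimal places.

0.235

Using m = 2.4. Since m = (1 + c)/(c + rr + e), the denominator satisfies c + rr + e = (1 + c)/m = (1 + 0.311) / 2.4 = 0.546250.
With c = 0.311 and e = 0, the required reserve ratio on checkable deposits is 0.546250 − 0.311 − 0 = 0.23525.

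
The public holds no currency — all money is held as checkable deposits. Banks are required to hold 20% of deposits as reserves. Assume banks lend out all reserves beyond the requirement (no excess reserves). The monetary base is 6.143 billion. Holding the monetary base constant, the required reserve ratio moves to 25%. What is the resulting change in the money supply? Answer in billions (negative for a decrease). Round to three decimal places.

-6.143 billion

Initially m₁ = 1 / (0.2) = 5, so M₁ = 5 × 6.143 = 30.715 billion.
After the change m₂ = 1 / (0.25) = 4, so M₂ = 4 × 6.143 = 24.572 billion.
ΔM = M₂ − M₁ = 24.572 − 30.715 = -6.143 billion.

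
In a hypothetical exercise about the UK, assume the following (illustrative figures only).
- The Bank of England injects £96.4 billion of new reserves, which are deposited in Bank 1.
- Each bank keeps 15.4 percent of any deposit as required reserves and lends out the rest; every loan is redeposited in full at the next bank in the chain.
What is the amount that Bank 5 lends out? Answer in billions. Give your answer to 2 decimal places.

Each bank lends a fraction (1 − rr) = 0.8460 of the deposit it receives, so Bank 5 receives 96.4·0.8460^4 and lends 96.4·0.8460^5 ≈ 41.7762 billion.

£41.78 billion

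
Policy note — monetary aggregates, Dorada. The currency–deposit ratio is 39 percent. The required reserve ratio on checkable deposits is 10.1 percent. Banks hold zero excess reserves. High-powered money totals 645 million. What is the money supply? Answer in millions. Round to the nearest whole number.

1826 million

The money multiplier is m = (1 + c) / (rr + c) = (1 + 0.39) / (0.101 + 0.39) ≈ 2.8310.
So M = m × MB = 2.8310 × 645 = 1825.995 million.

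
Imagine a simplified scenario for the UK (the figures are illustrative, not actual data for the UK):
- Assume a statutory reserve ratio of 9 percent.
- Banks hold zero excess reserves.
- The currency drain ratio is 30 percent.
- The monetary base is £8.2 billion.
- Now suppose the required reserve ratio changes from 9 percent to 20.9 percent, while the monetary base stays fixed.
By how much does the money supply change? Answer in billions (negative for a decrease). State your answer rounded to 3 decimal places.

-6.390 billion

Initially m₁ = (1 + 0.3) / (0.09 + 0.3) ≈ 3.33333, so M₁ = 3.33333 × 8.2 ≈ 27.3333 billion.
After the change m₂ = (1 + 0.3) / (0.209 + 0.3) ≈ 2.55403, so M₂ = 2.55403 × 8.2 ≈ 20.943 billion.
ΔM = M₂ − M₁ = 20.943 − 27.3333 = -6.3903 billion.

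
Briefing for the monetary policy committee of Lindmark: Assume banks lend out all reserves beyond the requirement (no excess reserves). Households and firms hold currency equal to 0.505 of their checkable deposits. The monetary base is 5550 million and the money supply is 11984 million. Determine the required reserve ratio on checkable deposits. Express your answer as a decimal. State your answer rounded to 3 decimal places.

0.192

Using m = M/MB = 11984/5550 ≈ 2.159279. Since m = (1 + c)/(c + rr + e), the denominator satisfies c + rr + e = (1 + c)/m = (1 + 0.505) / 2.159279 ≈ 0.696992.
With c = 0.505 and e = 0, the required reserve ratio on checkable deposits is 0.696992 − 0.505 − 0 = 0.191992.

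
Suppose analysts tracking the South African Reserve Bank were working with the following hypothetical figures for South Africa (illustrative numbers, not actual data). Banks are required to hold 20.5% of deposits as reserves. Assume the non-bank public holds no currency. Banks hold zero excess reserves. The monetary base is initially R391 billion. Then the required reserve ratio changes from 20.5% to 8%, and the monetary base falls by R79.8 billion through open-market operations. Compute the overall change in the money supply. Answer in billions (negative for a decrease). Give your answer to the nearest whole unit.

R1983 billion

Before: m₁ = 1 / (0.205) ≈ 4.8780, MB₁ = 391, so M₁ = 4.8780 × 391 = 1907.298 billion.
After: m₂ = 1 / (0.08) = 12.5, MB₂ = 391 − 79.8 = 311.2, so M₂ = 12.5 × 311.2 = 3890 billion.
ΔM = M₂ − M₁ = 3890 − 1907.298 = 1982.702 billion.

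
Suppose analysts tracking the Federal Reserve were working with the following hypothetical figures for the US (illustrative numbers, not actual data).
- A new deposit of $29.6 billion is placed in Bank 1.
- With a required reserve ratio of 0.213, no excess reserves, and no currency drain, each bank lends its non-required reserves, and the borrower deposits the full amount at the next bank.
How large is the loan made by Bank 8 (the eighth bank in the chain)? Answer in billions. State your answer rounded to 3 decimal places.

Each bank lends a fraction (1 − rr) = 0.7870 of the deposit it receives, so Bank 8 receives 29.6·0.7870^7 and lends 29.6·0.7870^8 ≈ 4.3560 billion.

$4.356 billion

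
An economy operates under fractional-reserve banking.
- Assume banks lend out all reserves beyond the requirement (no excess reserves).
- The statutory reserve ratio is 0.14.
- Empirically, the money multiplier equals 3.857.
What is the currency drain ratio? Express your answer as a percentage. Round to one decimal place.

16.1%

Using m = 3.857. From m = (1 + c)/(c + rr + e), rearranging gives 1 + c = m·(c + rr + e), so c·(1 − m) = m·(rr + e) − 1.
Hence c = [m·(rr + e) − 1]/(1 − m) = [3.857 × (0.14 + 0) − 1] / (1 − 3.857) ≈ 0.161015.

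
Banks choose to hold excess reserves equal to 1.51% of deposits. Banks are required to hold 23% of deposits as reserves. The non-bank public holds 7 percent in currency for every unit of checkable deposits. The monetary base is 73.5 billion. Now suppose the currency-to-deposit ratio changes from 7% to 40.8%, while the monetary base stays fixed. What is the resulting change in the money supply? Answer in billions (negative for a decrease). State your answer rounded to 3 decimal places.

Initially m₁ = (1 + 0.07) / (0.23 + 0.0151 + 0.07) ≈ 3.395747, so M₁ = 3.395747 × 73.5 ≈ 249.5874 billion.
After the change m₂ = (1 + 0.408) / (0.23 + 0.0151 + 0.408) ≈ 2.155872, so M₂ = 2.155872 × 73.5 ≈ 158.4566 billion.
ΔM = M₂ − M₁ = 158.4566 − 249.5874 = -91.1308 billion.

-91.131 billion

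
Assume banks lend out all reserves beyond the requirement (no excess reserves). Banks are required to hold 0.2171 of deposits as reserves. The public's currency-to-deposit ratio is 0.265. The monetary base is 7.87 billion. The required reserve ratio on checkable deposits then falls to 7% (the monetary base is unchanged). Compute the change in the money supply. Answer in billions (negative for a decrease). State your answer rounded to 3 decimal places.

Initially m₁ = (1 + 0.265) / (0.2171 + 0.265) ≈ 2.62394, so M₁ = 2.62394 × 7.87 ≈ 20.6504 billion.
After the change m₂ = (1 + 0.265) / (0.07 + 0.265) ≈ 3.77612, so M₂ = 3.77612 × 7.87 ≈ 29.7181 billion.
ΔM = M₂ − M₁ = 29.7181 − 20.6504 = 9.0677 billion.

9.068 billion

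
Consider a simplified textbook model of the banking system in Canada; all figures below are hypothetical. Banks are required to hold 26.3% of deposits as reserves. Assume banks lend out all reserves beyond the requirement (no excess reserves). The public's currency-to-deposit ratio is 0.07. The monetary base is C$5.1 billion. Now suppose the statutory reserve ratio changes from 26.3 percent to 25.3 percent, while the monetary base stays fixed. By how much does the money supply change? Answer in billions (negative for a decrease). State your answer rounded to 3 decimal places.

C$0.507 billion

Initially m₁ = (1 + 0.07) / (0.263 + 0.07) ≈ 3.21321, so M₁ = 3.21321 × 5.1 ≈ 16.3874 billion.
After the change m₂ = (1 + 0.07) / (0.253 + 0.07) ≈ 3.31269, so M₂ = 3.31269 × 5.1 ≈ 16.8947 billion.
ΔM = M₂ − M₁ = 16.8947 − 16.3874 = 0.5073 billion.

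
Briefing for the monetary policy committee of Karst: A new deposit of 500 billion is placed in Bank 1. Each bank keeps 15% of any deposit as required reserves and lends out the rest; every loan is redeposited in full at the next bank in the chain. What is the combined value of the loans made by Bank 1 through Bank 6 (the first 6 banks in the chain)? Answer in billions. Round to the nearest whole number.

1765 billion

Bank i lends (1 − rr)^i of the original deposit: Bank 1 lends 500·0.8500 = 425.0000, Bank 2 lends 500·0.8500² = 361.2500, and so on.
Summing a geometric series: total = 500·[0.8500·(1 − 0.8500^6) / (1 − 0.8500)] ≈ 1764.7430 billion.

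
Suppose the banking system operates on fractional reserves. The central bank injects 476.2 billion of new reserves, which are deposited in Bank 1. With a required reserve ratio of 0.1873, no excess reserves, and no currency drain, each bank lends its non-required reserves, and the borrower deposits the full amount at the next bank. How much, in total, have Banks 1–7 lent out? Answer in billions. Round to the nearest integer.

1582 billion

Bank i lends (1 − rr)^i of the original deposit: Bank 1 lends 476.2·0.8127 ≈ 387.0077, Bank 2 lends 476.2·0.8127² ≈ 314.5212, and so on.
Summing a geometric series: total = 476.2·[0.8127·(1 − 0.8127^7) / (1 − 0.8127)] ≈ 1582.4143 billion.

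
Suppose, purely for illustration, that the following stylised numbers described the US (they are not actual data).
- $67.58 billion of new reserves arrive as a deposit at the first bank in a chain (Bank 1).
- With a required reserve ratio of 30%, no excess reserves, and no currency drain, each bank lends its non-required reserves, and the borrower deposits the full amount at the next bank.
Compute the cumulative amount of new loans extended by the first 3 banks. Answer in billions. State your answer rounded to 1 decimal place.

Bank i lends (1 − rr)^i of the original deposit: Bank 1 lends 67.58·0.7000 = 47.3060, Bank 2 lends 67.58·0.7000² = 33.1142, and so on.
Summing a geometric series: total = 67.58·[0.7000·(1 − 0.7000^3) / (1 − 0.7000)] ≈ 103.6001 billion.

$103.6 billion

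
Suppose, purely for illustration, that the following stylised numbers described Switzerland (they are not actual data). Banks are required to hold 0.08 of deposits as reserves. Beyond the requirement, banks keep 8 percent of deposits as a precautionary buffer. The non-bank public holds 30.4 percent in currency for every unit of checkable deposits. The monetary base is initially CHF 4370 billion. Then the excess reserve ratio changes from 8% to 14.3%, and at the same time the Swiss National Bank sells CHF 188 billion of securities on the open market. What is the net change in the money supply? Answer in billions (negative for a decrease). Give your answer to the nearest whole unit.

Before: m₁ = (1 + 0.304) / (0.08 + 0.08 + 0.304) ≈ 2.81034, MB₁ = 4370, so M₁ = 2.81034 × 4370 = 12281.1858 billion.
After: m₂ = (1 + 0.304) / (0.08 + 0.143 + 0.304) ≈ 2.47438, MB₂ = 4370 − 188 = 4182, so M₂ = 2.47438 × 4182 ≈ 10347.8572 billion.
ΔM = M₂ − M₁ = 10347.8572 − 12281.1858 = -1933.3286 billion.

-1933 billion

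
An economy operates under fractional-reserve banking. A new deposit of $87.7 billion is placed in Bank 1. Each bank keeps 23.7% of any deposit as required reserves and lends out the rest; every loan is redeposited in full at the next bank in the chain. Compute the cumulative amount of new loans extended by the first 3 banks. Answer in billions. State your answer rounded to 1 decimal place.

$156.9 billion

Bank i lends (1 − rr)^i of the original deposit: Bank 1 lends 87.7·0.7630 = 66.9151, Bank 2 lends 87.7·0.7630² ≈ 51.0562, and so on.
Summing a geometric series: total = 87.7·[0.7630·(1 − 0.7630^3) / (1 − 0.7630)] ≈ 156.9272 billion.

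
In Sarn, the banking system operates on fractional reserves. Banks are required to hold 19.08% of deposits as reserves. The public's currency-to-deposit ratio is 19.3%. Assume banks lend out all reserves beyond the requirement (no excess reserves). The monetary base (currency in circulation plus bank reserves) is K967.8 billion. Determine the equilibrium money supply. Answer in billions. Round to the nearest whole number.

K3008 billion

The money multiplier is m = (1 + c) / (rr + c) = (1 + 0.193) / (0.1908 + 0.193) ≈ 3.1084.
So M = m × MB = 3.1084 × 967.8 ≈ 3008.3095 billion.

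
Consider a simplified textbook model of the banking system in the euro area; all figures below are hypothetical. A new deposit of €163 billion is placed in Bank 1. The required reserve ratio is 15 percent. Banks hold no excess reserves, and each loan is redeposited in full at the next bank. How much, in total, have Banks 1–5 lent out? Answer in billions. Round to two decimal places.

Bank i lends (1 − rr)^i of the original deposit: Bank 1 lends 163·0.8500 = 138.5500, Bank 2 lends 163·0.8500² = 117.7675, and so on.
Summing a geometric series: total = 163·[0.8500·(1 − 0.8500^5) / (1 − 0.8500)] ≈ 513.8309 billion.

€513.83 billion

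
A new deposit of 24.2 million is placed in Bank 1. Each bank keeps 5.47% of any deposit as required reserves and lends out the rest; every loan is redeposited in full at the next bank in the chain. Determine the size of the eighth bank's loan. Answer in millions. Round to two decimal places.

Each bank lends a fraction (1 − rr) = 0.9453 of the deposit it receives, so Bank 8 receives 24.2·0.9453^7 and lends 24.2·0.9453^8 ≈ 15.4302 million.

15.43 million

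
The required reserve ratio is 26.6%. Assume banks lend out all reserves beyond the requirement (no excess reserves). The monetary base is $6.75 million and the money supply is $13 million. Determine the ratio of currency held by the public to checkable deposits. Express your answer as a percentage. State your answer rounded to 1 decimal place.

Using m = M/MB = 13/6.75 ≈ 1.925926. From m = (1 + c)/(c + rr + e), rearranging gives 1 + c = m·(c + rr + e), so c·(1 − m) = m·(rr + e) − 1.
Hence c = [m·(rr + e) − 1]/(1 − m) = [1.925926 × (0.266 + 0) − 1] / (1 − 1.925926) ≈ 0.526720.

52.7%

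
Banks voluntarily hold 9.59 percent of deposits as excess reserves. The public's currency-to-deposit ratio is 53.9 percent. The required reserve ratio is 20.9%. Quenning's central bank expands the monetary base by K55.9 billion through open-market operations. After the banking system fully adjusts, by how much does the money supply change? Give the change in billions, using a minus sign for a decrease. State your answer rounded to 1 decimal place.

The money multiplier is m = (1 + c) / (rr + e + c) = (1 + 0.539) / (0.209 + 0.0959 + 0.539) ≈ 1.8237.
The purchase adds 55.9 billion of base, so ΔM = m × ΔMB = 1.8237 × (+55.9) ≈ 101.9448 billion.

K101.9 billion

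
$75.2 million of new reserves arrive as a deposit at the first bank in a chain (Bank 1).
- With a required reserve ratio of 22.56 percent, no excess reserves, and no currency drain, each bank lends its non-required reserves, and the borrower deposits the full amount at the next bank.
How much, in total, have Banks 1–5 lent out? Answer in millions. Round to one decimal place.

Bank i lends (1 − rr)^i of the original deposit: Bank 1 lends 75.2·0.7744 ≈ 58.2349, Bank 2 lends 75.2·0.7744² ≈ 45.0971, and so on.
Summing a geometric series: total = 75.2·[0.7744·(1 − 0.7744^5) / (1 − 0.7744)] ≈ 186.2429 million.

$186.2 million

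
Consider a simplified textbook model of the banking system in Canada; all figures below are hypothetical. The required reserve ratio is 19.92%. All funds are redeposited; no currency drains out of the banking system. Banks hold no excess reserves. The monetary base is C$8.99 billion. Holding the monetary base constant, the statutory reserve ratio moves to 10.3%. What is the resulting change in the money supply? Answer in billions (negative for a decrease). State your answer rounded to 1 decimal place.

C$42.2 billion

Initially m₁ = 1 / (0.1992) ≈ 5.0201, so M₁ = 5.0201 × 8.99 ≈ 45.1307 billion.
After the change m₂ = 1 / (0.103) ≈ 9.7087, so M₂ = 9.7087 × 8.99 ≈ 87.2812 billion.
ΔM = M₂ − M₁ = 87.2812 − 45.1307 = 42.1505 billion.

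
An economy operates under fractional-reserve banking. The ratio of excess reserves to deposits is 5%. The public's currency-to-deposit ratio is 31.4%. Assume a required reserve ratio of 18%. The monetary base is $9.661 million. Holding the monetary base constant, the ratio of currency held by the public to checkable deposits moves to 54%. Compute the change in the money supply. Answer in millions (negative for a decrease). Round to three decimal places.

Initially m₁ = (1 + 0.314) / (0.18 + 0.05 + 0.314) ≈ 2.41544, so M₁ = 2.41544 × 9.661 ≈ 23.3356 million.
After the change m₂ = (1 + 0.54) / (0.18 + 0.05 + 0.54) = 2, so M₂ = 2 × 9.661 = 19.322 million.
ΔM = M₂ − M₁ = 19.322 − 23.3356 = -4.0136 million.

-4.014 million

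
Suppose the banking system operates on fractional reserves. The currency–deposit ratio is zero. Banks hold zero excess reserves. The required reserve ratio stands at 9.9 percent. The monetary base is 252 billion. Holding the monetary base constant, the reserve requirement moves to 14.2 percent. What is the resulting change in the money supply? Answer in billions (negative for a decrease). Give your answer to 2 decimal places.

Initially m₁ = 1 / (0.099) ≈ 10.101010, so M₁ = 10.101010 × 252 ≈ 2545.4545 billion.
After the change m₂ = 1 / (0.142) ≈ 7.042254, so M₂ = 7.042254 × 252 ≈ 1774.648 billion.
ΔM = M₂ − M₁ = 1774.648 − 2545.4545 = -770.8065 billion.

-770.81 billion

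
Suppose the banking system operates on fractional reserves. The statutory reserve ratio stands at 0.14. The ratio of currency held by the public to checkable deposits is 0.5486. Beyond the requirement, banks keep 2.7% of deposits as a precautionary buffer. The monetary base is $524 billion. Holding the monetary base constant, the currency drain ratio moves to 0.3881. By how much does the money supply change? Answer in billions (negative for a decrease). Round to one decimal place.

$176.4 billion

Initially m₁ = (1 + 0.5486) / (0.14 + 0.027 + 0.5486) ≈ 2.16406, so M₁ = 2.16406 × 524 ≈ 1133.9674 billion.
After the change m₂ = (1 + 0.3881) / (0.14 + 0.027 + 0.3881) ≈ 2.50063, so M₂ = 2.50063 × 524 ≈ 1310.3301 billion.
ΔM = M₂ − M₁ = 1310.3301 − 1133.9674 = 176.3627 billion.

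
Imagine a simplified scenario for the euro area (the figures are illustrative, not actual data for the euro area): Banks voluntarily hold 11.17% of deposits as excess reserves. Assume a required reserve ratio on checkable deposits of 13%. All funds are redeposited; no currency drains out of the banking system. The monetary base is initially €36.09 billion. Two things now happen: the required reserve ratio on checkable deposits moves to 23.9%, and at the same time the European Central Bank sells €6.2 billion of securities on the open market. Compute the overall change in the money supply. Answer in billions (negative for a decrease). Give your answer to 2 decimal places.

-64.09 billion

Before: m₁ = 1 / (0.13 + 0.1117) ≈ 4.13736, MB₁ = 36.09, so M₁ = 4.13736 × 36.09 ≈ 149.3173 billion.
After: m₂ = 1 / (0.239 + 0.1117) ≈ 2.85144, MB₂ = 36.09 − 6.2 = 29.89, so M₂ = 2.85144 × 29.89 ≈ 85.2295 billion.
ΔM = M₂ − M₁ = 85.2295 − 149.3173 = -64.0878 billion.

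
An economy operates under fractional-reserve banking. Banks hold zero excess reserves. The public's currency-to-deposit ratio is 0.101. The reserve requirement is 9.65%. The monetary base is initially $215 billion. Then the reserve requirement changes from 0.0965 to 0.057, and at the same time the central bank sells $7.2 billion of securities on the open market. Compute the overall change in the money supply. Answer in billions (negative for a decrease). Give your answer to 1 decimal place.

$249.5 billion

Before: m₁ = (1 + 0.101) / (0.0965 + 0.101) ≈ 5.57468, MB₁ = 215, so M₁ = 5.57468 × 215 = 1198.5562 billion.
After: m₂ = (1 + 0.101) / (0.057 + 0.101) ≈ 6.96835, MB₂ = 215 − 7.2 = 207.8, so M₂ = 6.96835 × 207.8 ≈ 1448.0231 billion.
ΔM = M₂ − M₁ = 1448.0231 − 1198.5562 = 249.4669 billion.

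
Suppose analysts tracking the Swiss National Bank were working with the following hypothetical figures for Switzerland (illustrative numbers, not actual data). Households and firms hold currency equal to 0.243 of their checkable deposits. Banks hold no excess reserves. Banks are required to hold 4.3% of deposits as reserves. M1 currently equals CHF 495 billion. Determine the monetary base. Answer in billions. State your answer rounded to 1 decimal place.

The money multiplier is m = (1 + c) / (rr + c) = (1 + 0.243) / (0.043 + 0.243) ≈ 4.34615.
MB = M / m = 495 / 4.34615 ≈ 113.8939 billion.

CHF 113.9 billion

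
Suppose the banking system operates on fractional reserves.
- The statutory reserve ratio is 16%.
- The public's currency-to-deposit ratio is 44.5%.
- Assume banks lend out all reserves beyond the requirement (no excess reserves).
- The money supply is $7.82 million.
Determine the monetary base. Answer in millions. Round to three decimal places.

The money multiplier is m = (1 + c) / (rr + c) = (1 + 0.445) / (0.16 + 0.445) ≈ 2.38843.
MB = M / m = 7.82 / 2.38843 ≈ 3.2741 million.

$3.274 million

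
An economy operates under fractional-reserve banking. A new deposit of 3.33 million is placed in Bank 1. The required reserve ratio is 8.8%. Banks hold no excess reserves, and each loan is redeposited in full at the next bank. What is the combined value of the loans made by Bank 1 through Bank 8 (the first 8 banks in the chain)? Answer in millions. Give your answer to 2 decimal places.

17.99 million

Bank i lends (1 − rr)^i of the original deposit: Bank 1 lends 3.33·0.9120 ≈ 3.0370, Bank 2 lends 3.33·0.9120² ≈ 2.7697, and so on.
Summing a geometric series: total = 3.33·[0.9120·(1 − 0.9120^8) / (1 − 0.9120)] ≈ 17.9945 million.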